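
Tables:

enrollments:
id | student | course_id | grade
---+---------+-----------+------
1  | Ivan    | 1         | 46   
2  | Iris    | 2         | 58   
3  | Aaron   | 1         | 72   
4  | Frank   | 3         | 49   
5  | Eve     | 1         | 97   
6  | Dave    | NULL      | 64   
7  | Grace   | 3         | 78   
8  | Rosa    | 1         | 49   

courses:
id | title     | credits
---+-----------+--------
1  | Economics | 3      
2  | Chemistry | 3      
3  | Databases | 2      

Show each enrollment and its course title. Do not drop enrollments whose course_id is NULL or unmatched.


LEFT JOIN keeps every row from enrollments (the left table); where course_id has no match in courses, the course columns become NULL. Walk through each enrollment:
  - enrollment 1 (Ivan): course_id=1 -> matches Economics
  - enrollment 2 (Iris): course_id=2 -> matches Chemistry
  - enrollment 3 (Aaron): course_id=1 -> matches Economics
  - enrollment 4 (Frank): course_id=3 -> matches Databases
  - enrollment 5 (Eve): course_id=1 -> matches Economics
  - enrollment 6 (Dave): course_id=NULL, no match -> kept with NULL
  - enrollment 7 (Grace): course_id=3 -> matches Databases
  - enrollment 8 (Rosa): course_id=1 -> matches Economics
All 8 rows appear; 1 has NULL course.

SQL:
SELECT a.student, b.title AS course
FROM enrollments a
LEFT JOIN courses b ON a.course_id = b.id

Result:
student | course   
--------+----------
Ivan    | Economics
Iris    | Chemistry
Aaron   | Economics
Frank   | Databases
Eve     | Economics
Dave    | NULL     
Grace   | Databases
Rosa    | Economics


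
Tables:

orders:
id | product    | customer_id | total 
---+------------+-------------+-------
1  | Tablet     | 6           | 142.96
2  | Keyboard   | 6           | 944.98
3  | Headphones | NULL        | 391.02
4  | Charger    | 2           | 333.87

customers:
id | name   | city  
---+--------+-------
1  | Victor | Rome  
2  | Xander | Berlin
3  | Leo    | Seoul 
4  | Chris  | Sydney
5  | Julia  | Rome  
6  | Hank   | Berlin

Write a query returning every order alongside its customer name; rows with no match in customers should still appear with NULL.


LEFT JOIN keeps every row from orders (the left table); where customer_id has no match in customers, the customer columns become NULL. Walk through each order:
  - order 1 (Tablet): customer_id=6 -> matches Hank
  - order 2 (Keyboard): customer_id=6 -> matches Hank
  - order 3 (Headphones): customer_id=NULL, no match -> kept with NULL
  - order 4 (Charger): customer_id=2 -> matches Xander
All 4 rows appear; 1 has NULL customer.

SQL:
SELECT a.product, b.name AS customer
FROM orders a
LEFT JOIN customers b ON a.customer_id = b.id

Result:
product    | customer
-----------+---------
Tablet     | Hank    
Keyboard   | Hank    
Headphones | NULL    
Charger    | Xander  


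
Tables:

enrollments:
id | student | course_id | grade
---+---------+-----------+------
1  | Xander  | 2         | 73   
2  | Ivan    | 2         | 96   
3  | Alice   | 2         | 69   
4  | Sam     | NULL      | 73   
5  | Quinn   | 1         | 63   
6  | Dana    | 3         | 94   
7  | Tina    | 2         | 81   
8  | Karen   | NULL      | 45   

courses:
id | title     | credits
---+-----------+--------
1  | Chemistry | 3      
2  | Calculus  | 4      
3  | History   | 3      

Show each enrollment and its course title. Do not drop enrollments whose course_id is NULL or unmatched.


LEFT JOIN keeps every row from enrollments (the left table); where course_id has no match in courses, the course columns become NULL. Walk through each enrollment:
  - enrollment 1 (Xander): course_id=2 -> matches Calculus
  - enrollment 2 (Ivan): course_id=2 -> matches Calculus
  - enrollment 3 (Alice): course_id=2 -> matches Calculus
  - enrollment 4 (Sam): course_id=NULL, no match -> kept with NULL
  - enrollment 5 (Quinn): course_id=1 -> matches Chemistry
  - enrollment 6 (Dana): course_id=3 -> matches History
  - enrollment 7 (Tina): course_id=2 -> matches Calculus
  - enrollment 8 (Karen): course_id=NULL, no match -> kept with NULL
All 8 rows appear; 2 have NULL course.

SQL:
SELECT a.student, b.title AS course
FROM enrollments a
LEFT JOIN courses b ON a.course_id = b.id

Result:
student | course   
--------+----------
Xander  | Calculus 
Ivan    | Calculus 
Alice   | Calculus 
Sam     | NULL     
Quinn   | Chemistry
Dana    | History  
Tina    | Calculus 
Karen   | NULL     


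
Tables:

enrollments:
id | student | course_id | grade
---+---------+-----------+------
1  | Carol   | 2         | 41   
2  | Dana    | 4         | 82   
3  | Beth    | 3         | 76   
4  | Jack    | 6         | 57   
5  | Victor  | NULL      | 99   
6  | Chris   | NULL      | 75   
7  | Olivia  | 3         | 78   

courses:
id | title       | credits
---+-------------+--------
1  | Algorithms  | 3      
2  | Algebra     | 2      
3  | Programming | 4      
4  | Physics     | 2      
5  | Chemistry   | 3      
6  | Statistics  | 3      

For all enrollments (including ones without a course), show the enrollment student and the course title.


LEFT JOIN keeps every row from enrollments (the left table); where course_id has no match in courses, the course columns become NULL. Walk through each enrollment:
  - enrollment 1 (Carol): course_id=2 -> matches Algebra
  - enrollment 2 (Dana): course_id=4 -> matches Physics
  - enrollment 3 (Beth): course_id=3 -> matches Programming
  - enrollment 4 (Jack): course_id=6 -> matches Statistics
  - enrollment 5 (Victor): course_id=NULL, no match -> kept with NULL
  - enrollment 6 (Chris): course_id=NULL, no match -> kept with NULL
  - enrollment 7 (Olivia): course_id=3 -> matches Programming
All 7 rows appear; 2 have NULL course.

SQL:
SELECT a.student, b.title AS course
FROM enrollments a
LEFT JOIN courses b ON a.course_id = b.id

Result:
student | course     
--------+------------
Carol   | Algebra    
Dana    | Physics    
Beth    | Programming
Jack    | Statistics 
Victor  | NULL       
Chris   | NULL       
Olivia  | Programming


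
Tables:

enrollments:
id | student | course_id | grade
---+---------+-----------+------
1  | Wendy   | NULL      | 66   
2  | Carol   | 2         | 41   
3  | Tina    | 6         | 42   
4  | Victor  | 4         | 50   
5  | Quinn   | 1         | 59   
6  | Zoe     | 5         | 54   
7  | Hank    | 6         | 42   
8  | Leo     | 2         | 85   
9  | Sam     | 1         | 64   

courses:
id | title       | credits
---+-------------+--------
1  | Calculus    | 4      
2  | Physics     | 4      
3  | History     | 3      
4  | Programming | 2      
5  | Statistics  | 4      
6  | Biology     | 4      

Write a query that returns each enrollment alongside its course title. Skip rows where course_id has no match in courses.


INNER JOIN keeps only enrollments rows whose course_id matches an id in courses. Walk through each enrollment:
  - enrollment 1 (Wendy): course_id=NULL, no match -> dropped
  - enrollment 2 (Carol): course_id=2 -> matches Physics
  - enrollment 3 (Tina): course_id=6 -> matches Biology
  - enrollment 4 (Victor): course_id=4 -> matches Programming
  - enrollment 5 (Quinn): course_id=1 -> matches Calculus
  - enrollment 6 (Zoe): course_id=5 -> matches Statistics
  - enrollment 7 (Hank): course_id=6 -> matches Biology
  - enrollment 8 (Leo): course_id=2 -> matches Physics
  - enrollment 9 (Sam): course_id=1 -> matches Calculus
So 1 of 9 rows is dropped.

SQL:
SELECT a.student, b.title AS course
FROM enrollments a
INNER JOIN courses b ON a.course_id = b.id

Result:
student | course     
--------+------------
Carol   | Physics    
Tina    | Biology    
Victor  | Programming
Quinn   | Calculus   
Zoe     | Statistics 
Hank    | Biology    
Leo     | Physics    
Sam     | Calculus   


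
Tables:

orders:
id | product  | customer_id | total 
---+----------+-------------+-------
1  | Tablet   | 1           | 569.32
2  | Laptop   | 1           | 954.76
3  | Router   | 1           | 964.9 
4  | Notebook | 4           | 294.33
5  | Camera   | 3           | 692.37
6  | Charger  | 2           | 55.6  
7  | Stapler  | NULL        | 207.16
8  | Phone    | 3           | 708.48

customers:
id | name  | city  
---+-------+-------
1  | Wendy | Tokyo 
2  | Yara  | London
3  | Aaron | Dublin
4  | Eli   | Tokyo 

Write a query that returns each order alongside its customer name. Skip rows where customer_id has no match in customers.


INNER JOIN keeps only orders rows whose customer_id matches an id in customers. Walk through each order:
  - order 1 (Tablet): customer_id=1 -> matches Wendy
  - order 2 (Laptop): customer_id=1 -> matches Wendy
  - order 3 (Router): customer_id=1 -> matches Wendy
  - order 4 (Notebook): customer_id=4 -> matches Eli
  - order 5 (Camera): customer_id=3 -> matches Aaron
  - order 6 (Charger): customer_id=2 -> matches Yara
  - order 7 (Stapler): customer_id=NULL, no match -> dropped
  - order 8 (Phone): customer_id=3 -> matches Aaron
So 1 of 8 rows is dropped.

SQL:
SELECT a.product, b.name AS customer
FROM orders a
INNER JOIN customers b ON a.customer_id = b.id

Result:
product  | customer
---------+---------
Tablet   | Wendy   
Laptop   | Wendy   
Router   | Wendy   
Notebook | Eli     
Camera   | Aaron   
Charger  | Yara    
Phone    | Aaron   


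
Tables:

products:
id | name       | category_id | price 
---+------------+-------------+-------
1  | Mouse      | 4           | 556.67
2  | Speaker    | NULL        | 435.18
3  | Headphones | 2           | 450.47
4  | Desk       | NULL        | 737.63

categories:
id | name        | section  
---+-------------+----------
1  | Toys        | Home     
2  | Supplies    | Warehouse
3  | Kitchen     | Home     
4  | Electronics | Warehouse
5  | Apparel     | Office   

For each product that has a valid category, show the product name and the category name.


INNER JOIN keeps only products rows whose category_id matches an id in categories. Walk through each product:
  - product 1 (Mouse): category_id=4 -> matches Electronics
  - product 2 (Speaker): category_id=NULL, no match -> dropped
  - product 3 (Headphones): category_id=2 -> matches Supplies
  - product 4 (Desk): category_id=NULL, no match -> dropped
So 2 of 4 rows are dropped.

SQL:
SELECT a.name, b.name AS category
FROM products a
INNER JOIN categories b ON a.category_id = b.id

Result:
name       | category   
-----------+------------
Mouse      | Electronics
Headphones | Supplies   


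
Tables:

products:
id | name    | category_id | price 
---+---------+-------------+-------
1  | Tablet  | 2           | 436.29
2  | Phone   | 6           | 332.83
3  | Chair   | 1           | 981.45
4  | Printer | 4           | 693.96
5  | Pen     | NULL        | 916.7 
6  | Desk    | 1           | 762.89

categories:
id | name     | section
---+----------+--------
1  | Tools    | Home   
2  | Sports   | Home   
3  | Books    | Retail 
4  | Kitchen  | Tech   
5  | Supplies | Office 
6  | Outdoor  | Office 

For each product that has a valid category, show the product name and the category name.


INNER JOIN keeps only products rows whose category_id matches an id in categories. Walk through each product:
  - product 1 (Tablet): category_id=2 -> matches Sports
  - product 2 (Phone): category_id=6 -> matches Outdoor
  - product 3 (Chair): category_id=1 -> matches Tools
  - product 4 (Printer): category_id=4 -> matches Kitchen
  - product 5 (Pen): category_id=NULL, no match -> dropped
  - product 6 (Desk): category_id=1 -> matches Tools
So 1 of 6 rows is dropped.

SQL:
SELECT a.name, b.name AS category
FROM products a
INNER JOIN categories b ON a.category_id = b.id

Result:
name    | category
--------+---------
Tablet  | Sports  
Phone   | Outdoor 
Chair   | Tools   
Printer | Kitchen 
Desk    | Tools   


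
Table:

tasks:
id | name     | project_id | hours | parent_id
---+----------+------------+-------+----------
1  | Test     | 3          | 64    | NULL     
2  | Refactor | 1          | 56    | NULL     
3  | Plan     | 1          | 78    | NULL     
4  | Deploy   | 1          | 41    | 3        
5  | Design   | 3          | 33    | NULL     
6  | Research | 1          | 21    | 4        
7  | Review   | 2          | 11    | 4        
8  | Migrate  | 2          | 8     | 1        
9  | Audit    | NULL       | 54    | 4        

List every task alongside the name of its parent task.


This is a self-join: tasks is joined to a second copy of itself, matching each row's parent_id to another row's id. Use LEFT JOIN so rows with parent_id=NULL are kept.
  - task 1 (Test): parent_id=NULL -> NULL
  - task 2 (Refactor): parent_id=NULL -> NULL
  - task 3 (Plan): parent_id=NULL -> NULL
  - task 4 (Deploy): parent_id=3 -> Plan
  - task 5 (Design): parent_id=NULL -> NULL
  - task 6 (Research): parent_id=4 -> Deploy
  - task 7 (Review): parent_id=4 -> Deploy
  - task 8 (Migrate): parent_id=1 -> Test
  - task 9 (Audit): parent_id=4 -> Deploy

SQL:
SELECT a.name AS item, b.name AS parent
FROM tasks a
LEFT JOIN tasks b ON a.parent_id = b.id

Result:
item     | parent
---------+-------
Test     | NULL  
Refactor | NULL  
Plan     | NULL  
Deploy   | Plan  
Design   | NULL  
Research | Deploy
Review   | Deploy
Migrate  | Test  
Audit    | Deploy


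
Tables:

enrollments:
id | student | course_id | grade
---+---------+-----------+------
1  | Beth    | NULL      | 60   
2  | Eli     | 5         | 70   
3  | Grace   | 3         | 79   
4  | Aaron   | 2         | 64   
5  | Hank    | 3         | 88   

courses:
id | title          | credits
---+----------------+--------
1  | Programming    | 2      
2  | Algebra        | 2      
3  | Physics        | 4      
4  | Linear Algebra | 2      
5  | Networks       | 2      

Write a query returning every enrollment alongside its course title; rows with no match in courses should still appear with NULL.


LEFT JOIN keeps every row from enrollments (the left table); where course_id has no match in courses, the course columns become NULL. Walk through each enrollment:
  - enrollment 1 (Beth): course_id=NULL, no match -> kept with NULL
  - enrollment 2 (Eli): course_id=5 -> matches Networks
  - enrollment 3 (Grace): course_id=3 -> matches Physics
  - enrollment 4 (Aaron): course_id=2 -> matches Algebra
  - enrollment 5 (Hank): course_id=3 -> matches Physics
All 5 rows appear; 1 has NULL course.

SQL:
SELECT a.student, b.title AS course
FROM enrollments a
LEFT JOIN courses b ON a.course_id = b.id

Result:
student | course  
--------+---------
Beth    | NULL    
Eli     | Networks
Grace   | Physics 
Aaron   | Algebra 
Hank    | Physics 


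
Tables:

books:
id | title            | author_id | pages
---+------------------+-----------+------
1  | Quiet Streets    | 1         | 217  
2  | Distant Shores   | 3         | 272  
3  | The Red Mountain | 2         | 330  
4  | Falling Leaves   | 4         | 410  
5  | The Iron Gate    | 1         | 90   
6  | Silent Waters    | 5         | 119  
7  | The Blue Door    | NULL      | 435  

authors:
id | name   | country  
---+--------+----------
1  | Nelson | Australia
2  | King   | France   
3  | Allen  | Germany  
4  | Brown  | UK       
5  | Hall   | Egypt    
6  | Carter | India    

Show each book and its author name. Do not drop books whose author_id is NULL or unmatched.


LEFT JOIN keeps every row from books (the left table); where author_id has no match in authors, the author columns become NULL. Walk through each book:
  - book 1 (Quiet Streets): author_id=1 -> matches Nelson
  - book 2 (Distant Shores): author_id=3 -> matches Allen
  - book 3 (The Red Mountain): author_id=2 -> matches King
  - book 4 (Falling Leaves): author_id=4 -> matches Brown
  - book 5 (The Iron Gate): author_id=1 -> matches Nelson
  - book 6 (Silent Waters): author_id=5 -> matches Hall
  - book 7 (The Blue Door): author_id=NULL, no match -> kept with NULL
All 7 rows appear; 1 has NULL author.

SQL:
SELECT a.title, b.name AS author
FROM books a
LEFT JOIN authors b ON a.author_id = b.id

Result:
title            | author
-----------------+-------
Quiet Streets    | Nelson
Distant Shores   | Allen 
The Red Mountain | King  
Falling Leaves   | Brown 
The Iron Gate    | Nelson
Silent Waters    | Hall  
The Blue Door    | NULL  


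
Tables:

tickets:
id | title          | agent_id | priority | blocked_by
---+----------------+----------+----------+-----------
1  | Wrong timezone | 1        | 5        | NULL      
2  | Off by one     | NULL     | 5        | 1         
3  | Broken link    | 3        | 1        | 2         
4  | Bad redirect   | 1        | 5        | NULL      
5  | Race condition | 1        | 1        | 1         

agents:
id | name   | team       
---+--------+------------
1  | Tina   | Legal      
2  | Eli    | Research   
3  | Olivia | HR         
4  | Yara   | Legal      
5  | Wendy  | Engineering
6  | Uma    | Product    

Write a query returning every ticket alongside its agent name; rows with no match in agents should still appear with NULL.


LEFT JOIN keeps every row from tickets (the left table); where agent_id has no match in agents, the agent columns become NULL. Walk through each ticket:
  - ticket 1 (Wrong timezone): agent_id=1 -> matches Tina
  - ticket 2 (Off by one): agent_id=NULL, no match -> kept with NULL
  - ticket 3 (Broken link): agent_id=3 -> matches Olivia
  - ticket 4 (Bad redirect): agent_id=1 -> matches Tina
  - ticket 5 (Race condition): agent_id=1 -> matches Tina
All 5 rows appear; 1 has NULL agent.

SQL:
SELECT a.title, b.name AS agent
FROM tickets a
LEFT JOIN agents b ON a.agent_id = b.id

Result:
title          | agent 
---------------+-------
Wrong timezone | Tina  
Off by one     | NULL  
Broken link    | Olivia
Bad redirect   | Tina  
Race condition | Tina  


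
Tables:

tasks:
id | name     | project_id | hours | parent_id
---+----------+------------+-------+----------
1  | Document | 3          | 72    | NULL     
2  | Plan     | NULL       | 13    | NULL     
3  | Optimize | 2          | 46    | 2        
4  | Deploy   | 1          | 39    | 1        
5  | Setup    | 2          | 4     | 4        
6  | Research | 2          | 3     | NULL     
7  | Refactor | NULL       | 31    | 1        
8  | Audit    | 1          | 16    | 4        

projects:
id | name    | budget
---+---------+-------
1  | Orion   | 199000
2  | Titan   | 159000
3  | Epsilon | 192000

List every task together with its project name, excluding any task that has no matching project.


INNER JOIN keeps only tasks rows whose project_id matches an id in projects. Walk through each task:
  - task 1 (Document): project_id=3 -> matches Epsilon
  - task 2 (Plan): project_id=NULL, no match -> dropped
  - task 3 (Optimize): project_id=2 -> matches Titan
  - task 4 (Deploy): project_id=1 -> matches Orion
  - task 5 (Setup): project_id=2 -> matches Titan
  - task 6 (Research): project_id=2 -> matches Titan
  - task 7 (Refactor): project_id=NULL, no match -> dropped
  - task 8 (Audit): project_id=1 -> matches Orion
So 2 of 8 rows are dropped.

SQL:
SELECT a.name, b.name AS project
FROM tasks a
INNER JOIN projects b ON a.project_id = b.id

Result:
name     | project
---------+--------
Document | Epsilon
Optimize | Titan  
Deploy   | Orion  
Setup    | Titan  
Research | Titan  
Audit    | Orion  


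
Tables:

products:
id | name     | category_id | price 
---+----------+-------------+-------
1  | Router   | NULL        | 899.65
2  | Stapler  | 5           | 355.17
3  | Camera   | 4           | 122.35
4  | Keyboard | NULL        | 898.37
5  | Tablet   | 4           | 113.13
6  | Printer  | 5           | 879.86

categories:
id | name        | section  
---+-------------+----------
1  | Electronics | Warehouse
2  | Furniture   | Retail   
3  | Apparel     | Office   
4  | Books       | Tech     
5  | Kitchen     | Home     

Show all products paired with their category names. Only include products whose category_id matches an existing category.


INNER JOIN keeps only products rows whose category_id matches an id in categories. Walk through each product:
  - product 1 (Router): category_id=NULL, no match -> dropped
  - product 2 (Stapler): category_id=5 -> matches Kitchen
  - product 3 (Camera): category_id=4 -> matches Books
  - product 4 (Keyboard): category_id=NULL, no match -> dropped
  - product 5 (Tablet): category_id=4 -> matches Books
  - product 6 (Printer): category_id=5 -> matches Kitchen
So 2 of 6 rows are dropped.

SQL:
SELECT a.name, b.name AS category
FROM products a
INNER JOIN categories b ON a.category_id = b.id

Result:
name    | category
--------+---------
Stapler | Kitchen 
Camera  | Books   
Tablet  | Books   
Printer | Kitchen 


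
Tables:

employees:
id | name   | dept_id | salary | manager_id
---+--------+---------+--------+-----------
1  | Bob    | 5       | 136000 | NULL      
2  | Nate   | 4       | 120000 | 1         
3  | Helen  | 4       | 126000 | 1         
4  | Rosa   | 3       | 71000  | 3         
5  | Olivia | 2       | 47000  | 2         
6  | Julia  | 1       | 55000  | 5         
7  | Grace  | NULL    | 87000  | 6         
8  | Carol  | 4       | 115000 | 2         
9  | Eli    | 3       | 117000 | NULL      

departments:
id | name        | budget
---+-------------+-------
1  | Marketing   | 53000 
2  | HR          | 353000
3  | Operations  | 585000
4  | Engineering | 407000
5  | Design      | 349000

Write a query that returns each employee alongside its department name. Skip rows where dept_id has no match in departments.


INNER JOIN keeps only employees rows whose dept_id matches an id in departments. Walk through each employee:
  - employee 1 (Bob): dept_id=5 -> matches Design
  - employee 2 (Nate): dept_id=4 -> matches Engineering
  - employee 3 (Helen): dept_id=4 -> matches Engineering
  - employee 4 (Rosa): dept_id=3 -> matches Operations
  - employee 5 (Olivia): dept_id=2 -> matches HR
  - employee 6 (Julia): dept_id=1 -> matches Marketing
  - employee 7 (Grace): dept_id=NULL, no match -> dropped
  - employee 8 (Carol): dept_id=4 -> matches Engineering
  - employee 9 (Eli): dept_id=3 -> matches Operations
So 1 of 9 rows is dropped.

SQL:
SELECT a.name, b.name AS department
FROM employees a
INNER JOIN departments b ON a.dept_id = b.id

Result:
name   | department 
-------+------------
Bob    | Design     
Nate   | Engineering
Helen  | Engineering
Rosa   | Operations 
Olivia | HR         
Julia  | Marketing  
Carol  | Engineering
Eli    | Operations 


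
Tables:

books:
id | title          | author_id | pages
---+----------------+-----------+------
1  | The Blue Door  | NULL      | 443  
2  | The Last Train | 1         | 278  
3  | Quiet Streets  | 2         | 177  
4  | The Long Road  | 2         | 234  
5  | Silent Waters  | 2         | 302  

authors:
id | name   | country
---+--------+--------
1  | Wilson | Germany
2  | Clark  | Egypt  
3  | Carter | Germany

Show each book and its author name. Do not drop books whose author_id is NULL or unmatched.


LEFT JOIN keeps every row from books (the left table); where author_id has no match in authors, the author columns become NULL. Walk through each book:
  - book 1 (The Blue Door): author_id=NULL, no match -> kept with NULL
  - book 2 (The Last Train): author_id=1 -> matches Wilson
  - book 3 (Quiet Streets): author_id=2 -> matches Clark
  - book 4 (The Long Road): author_id=2 -> matches Clark
  - book 5 (Silent Waters): author_id=2 -> matches Clark
All 5 rows appear; 1 has NULL author.

SQL:
SELECT a.title, b.name AS author
FROM books a
LEFT JOIN authors b ON a.author_id = b.id

Result:
title          | author
---------------+-------
The Blue Door  | NULL  
The Last Train | Wilson
Quiet Streets  | Clark 
The Long Road  | Clark 
Silent Waters  | Clark 


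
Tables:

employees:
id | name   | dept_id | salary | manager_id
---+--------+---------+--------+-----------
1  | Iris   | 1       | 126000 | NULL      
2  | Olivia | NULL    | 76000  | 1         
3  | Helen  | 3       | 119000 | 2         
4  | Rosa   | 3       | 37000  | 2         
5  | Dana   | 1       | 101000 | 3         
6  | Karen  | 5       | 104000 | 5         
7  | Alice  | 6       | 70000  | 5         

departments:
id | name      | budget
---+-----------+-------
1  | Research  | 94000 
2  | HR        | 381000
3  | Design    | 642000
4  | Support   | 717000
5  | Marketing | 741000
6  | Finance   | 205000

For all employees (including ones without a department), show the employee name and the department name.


LEFT JOIN keeps every row from employees (the left table); where dept_id has no match in departments, the department columns become NULL. Walk through each employee:
  - employee 1 (Iris): dept_id=1 -> matches Research
  - employee 2 (Olivia): dept_id=NULL, no match -> kept with NULL
  - employee 3 (Helen): dept_id=3 -> matches Design
  - employee 4 (Rosa): dept_id=3 -> matches Design
  - employee 5 (Dana): dept_id=1 -> matches Research
  - employee 6 (Karen): dept_id=5 -> matches Marketing
  - employee 7 (Alice): dept_id=6 -> matches Finance
All 7 rows appear; 1 has NULL department.

SQL:
SELECT a.name, b.name AS department
FROM employees a
LEFT JOIN departments b ON a.dept_id = b.id

Result:
name   | department
-------+-----------
Iris   | Research  
Olivia | NULL      
Helen  | Design    
Rosa   | Design    
Dana   | Research  
Karen  | Marketing 
Alice  | Finance   


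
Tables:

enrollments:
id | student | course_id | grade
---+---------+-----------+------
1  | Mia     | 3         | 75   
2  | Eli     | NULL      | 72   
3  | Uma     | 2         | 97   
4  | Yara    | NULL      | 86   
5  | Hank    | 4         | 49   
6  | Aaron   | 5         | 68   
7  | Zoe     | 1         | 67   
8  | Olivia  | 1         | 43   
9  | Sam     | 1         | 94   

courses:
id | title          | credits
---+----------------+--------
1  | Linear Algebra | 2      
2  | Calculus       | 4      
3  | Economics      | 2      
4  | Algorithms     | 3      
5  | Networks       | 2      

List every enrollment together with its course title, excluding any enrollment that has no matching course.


INNER JOIN keeps only enrollments rows whose course_id matches an id in courses. Walk through each enrollment:
  - enrollment 1 (Mia): course_id=3 -> matches Economics
  - enrollment 2 (Eli): course_id=NULL, no match -> dropped
  - enrollment 3 (Uma): course_id=2 -> matches Calculus
  - enrollment 4 (Yara): course_id=NULL, no match -> dropped
  - enrollment 5 (Hank): course_id=4 -> matches Algorithms
  - enrollment 6 (Aaron): course_id=5 -> matches Networks
  - enrollment 7 (Zoe): course_id=1 -> matches Linear Algebra
  - enrollment 8 (Olivia): course_id=1 -> matches Linear Algebra
  - enrollment 9 (Sam): course_id=1 -> matches Linear Algebra
So 2 of 9 rows are dropped.

SQL:
SELECT a.student, b.title AS course
FROM enrollments a
INNER JOIN courses b ON a.course_id = b.id

Result:
student | course        
--------+---------------
Mia     | Economics     
Uma     | Calculus      
Hank    | Algorithms    
Aaron   | Networks      
Zoe     | Linear Algebra
Olivia  | Linear Algebra
Sam     | Linear Algebra


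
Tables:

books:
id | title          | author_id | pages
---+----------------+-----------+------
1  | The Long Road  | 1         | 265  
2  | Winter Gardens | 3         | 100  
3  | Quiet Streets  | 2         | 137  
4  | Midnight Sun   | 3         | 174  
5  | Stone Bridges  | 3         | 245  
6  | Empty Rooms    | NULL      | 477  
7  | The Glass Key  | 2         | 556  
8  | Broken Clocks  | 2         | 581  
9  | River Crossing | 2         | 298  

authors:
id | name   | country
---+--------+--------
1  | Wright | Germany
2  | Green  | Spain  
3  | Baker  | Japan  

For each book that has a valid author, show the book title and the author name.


INNER JOIN keeps only books rows whose author_id matches an id in authors. Walk through each book:
  - book 1 (The Long Road): author_id=1 -> matches Wright
  - book 2 (Winter Gardens): author_id=3 -> matches Baker
  - book 3 (Quiet Streets): author_id=2 -> matches Green
  - book 4 (Midnight Sun): author_id=3 -> matches Baker
  - book 5 (Stone Bridges): author_id=3 -> matches Baker
  - book 6 (Empty Rooms): author_id=NULL, no match -> dropped
  - book 7 (The Glass Key): author_id=2 -> matches Green
  - book 8 (Broken Clocks): author_id=2 -> matches Green
  - book 9 (River Crossing): author_id=2 -> matches Green
So 1 of 9 rows is dropped.

SQL:
SELECT a.title, b.name AS author
FROM books a
INNER JOIN authors b ON a.author_id = b.id

Result:
title          | author
---------------+-------
The Long Road  | Wright
Winter Gardens | Baker 
Quiet Streets  | Green 
Midnight Sun   | Baker 
Stone Bridges  | Baker 
The Glass Key  | Green 
Broken Clocks  | Green 
River Crossing | Green 


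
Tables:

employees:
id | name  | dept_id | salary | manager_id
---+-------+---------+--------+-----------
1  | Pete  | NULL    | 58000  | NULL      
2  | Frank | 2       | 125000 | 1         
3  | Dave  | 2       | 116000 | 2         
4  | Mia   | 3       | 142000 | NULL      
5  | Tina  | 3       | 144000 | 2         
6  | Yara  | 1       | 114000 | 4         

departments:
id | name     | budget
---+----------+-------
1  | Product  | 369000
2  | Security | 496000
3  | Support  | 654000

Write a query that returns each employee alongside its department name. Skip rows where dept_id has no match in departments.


INNER JOIN keeps only employees rows whose dept_id matches an id in departments. Walk through each employee:
  - employee 1 (Pete): dept_id=NULL, no match -> dropped
  - employee 2 (Frank): dept_id=2 -> matches Security
  - employee 3 (Dave): dept_id=2 -> matches Security
  - employee 4 (Mia): dept_id=3 -> matches Support
  - employee 5 (Tina): dept_id=3 -> matches Support
  - employee 6 (Yara): dept_id=1 -> matches Product
So 1 of 6 rows is dropped.

SQL:
SELECT a.name, b.name AS department
FROM employees a
INNER JOIN departments b ON a.dept_id = b.id

Result:
name  | department
------+-----------
Frank | Security  
Dave  | Security  
Mia   | Support   
Tina  | Support   
Yara  | Product   


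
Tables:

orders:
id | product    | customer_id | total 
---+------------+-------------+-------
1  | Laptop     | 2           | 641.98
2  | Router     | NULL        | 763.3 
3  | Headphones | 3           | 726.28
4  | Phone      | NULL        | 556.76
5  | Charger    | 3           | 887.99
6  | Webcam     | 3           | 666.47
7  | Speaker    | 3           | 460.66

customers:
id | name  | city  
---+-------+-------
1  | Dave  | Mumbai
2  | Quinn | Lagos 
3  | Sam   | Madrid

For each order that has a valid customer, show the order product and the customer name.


INNER JOIN keeps only orders rows whose customer_id matches an id in customers. Walk through each order:
  - order 1 (Laptop): customer_id=2 -> matches Quinn
  - order 2 (Router): customer_id=NULL, no match -> dropped
  - order 3 (Headphones): customer_id=3 -> matches Sam
  - order 4 (Phone): customer_id=NULL, no match -> dropped
  - order 5 (Charger): customer_id=3 -> matches Sam
  - order 6 (Webcam): customer_id=3 -> matches Sam
  - order 7 (Speaker): customer_id=3 -> matches Sam
So 2 of 7 rows are dropped.

SQL:
SELECT a.product, b.name AS customer
FROM orders a
INNER JOIN customers b ON a.customer_id = b.id

Result:
product    | customer
-----------+---------
Laptop     | Quinn   
Headphones | Sam     
Charger    | Sam     
Webcam     | Sam     
Speaker    | Sam     


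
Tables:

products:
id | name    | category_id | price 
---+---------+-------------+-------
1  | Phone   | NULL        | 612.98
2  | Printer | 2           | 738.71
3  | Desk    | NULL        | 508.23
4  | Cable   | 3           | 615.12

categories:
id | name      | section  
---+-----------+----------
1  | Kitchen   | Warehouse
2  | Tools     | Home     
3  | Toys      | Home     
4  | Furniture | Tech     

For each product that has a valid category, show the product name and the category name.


INNER JOIN keeps only products rows whose category_id matches an id in categories. Walk through each product:
  - product 1 (Phone): category_id=NULL, no match -> dropped
  - product 2 (Printer): category_id=2 -> matches Tools
  - product 3 (Desk): category_id=NULL, no match -> dropped
  - product 4 (Cable): category_id=3 -> matches Toys
So 2 of 4 rows are dropped.

SQL:
SELECT a.name, b.name AS category
FROM products a
INNER JOIN categories b ON a.category_id = b.id

Result:
name    | category
--------+---------
Printer | Tools   
Cable   | Toys    


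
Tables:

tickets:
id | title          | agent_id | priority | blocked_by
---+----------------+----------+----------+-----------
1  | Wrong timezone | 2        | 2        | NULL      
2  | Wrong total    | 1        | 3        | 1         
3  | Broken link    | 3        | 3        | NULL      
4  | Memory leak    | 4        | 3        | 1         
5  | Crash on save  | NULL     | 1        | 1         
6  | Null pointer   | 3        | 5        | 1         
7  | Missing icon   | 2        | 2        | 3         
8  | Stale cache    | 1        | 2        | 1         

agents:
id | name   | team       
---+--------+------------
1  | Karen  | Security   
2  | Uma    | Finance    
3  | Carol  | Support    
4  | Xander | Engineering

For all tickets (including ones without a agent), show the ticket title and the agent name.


LEFT JOIN keeps every row from tickets (the left table); where agent_id has no match in agents, the agent columns become NULL. Walk through each ticket:
  - ticket 1 (Wrong timezone): agent_id=2 -> matches Uma
  - ticket 2 (Wrong total): agent_id=1 -> matches Karen
  - ticket 3 (Broken link): agent_id=3 -> matches Carol
  - ticket 4 (Memory leak): agent_id=4 -> matches Xander
  - ticket 5 (Crash on save): agent_id=NULL, no match -> kept with NULL
  - ticket 6 (Null pointer): agent_id=3 -> matches Carol
  - ticket 7 (Missing icon): agent_id=2 -> matches Uma
  - ticket 8 (Stale cache): agent_id=1 -> matches Karen
All 8 rows appear; 1 has NULL agent.

SQL:
SELECT a.title, b.name AS agent
FROM tickets a
LEFT JOIN agents b ON a.agent_id = b.id

Result:
title          | agent 
---------------+-------
Wrong timezone | Uma   
Wrong total    | Karen 
Broken link    | Carol 
Memory leak    | Xander
Crash on save  | NULL  
Null pointer   | Carol 
Missing icon   | Uma   
Stale cache    | Karen 


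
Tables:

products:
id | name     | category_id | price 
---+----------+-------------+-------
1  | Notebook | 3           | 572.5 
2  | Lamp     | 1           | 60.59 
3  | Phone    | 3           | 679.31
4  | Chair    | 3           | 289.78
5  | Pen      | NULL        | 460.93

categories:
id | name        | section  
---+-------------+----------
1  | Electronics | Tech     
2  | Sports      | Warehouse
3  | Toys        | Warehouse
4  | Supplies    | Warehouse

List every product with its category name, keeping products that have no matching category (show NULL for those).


LEFT JOIN keeps every row from products (the left table); where category_id has no match in categories, the category columns become NULL. Walk through each product:
  - product 1 (Notebook): category_id=3 -> matches Toys
  - product 2 (Lamp): category_id=1 -> matches Electronics
  - product 3 (Phone): category_id=3 -> matches Toys
  - product 4 (Chair): category_id=3 -> matches Toys
  - product 5 (Pen): category_id=NULL, no match -> kept with NULL
All 5 rows appear; 1 has NULL category.

SQL:
SELECT a.name, b.name AS category
FROM products a
LEFT JOIN categories b ON a.category_id = b.id

Result:
name     | category   
---------+------------
Notebook | Toys       
Lamp     | Electronics
Phone    | Toys       
Chair    | Toys       
Pen      | NULL       


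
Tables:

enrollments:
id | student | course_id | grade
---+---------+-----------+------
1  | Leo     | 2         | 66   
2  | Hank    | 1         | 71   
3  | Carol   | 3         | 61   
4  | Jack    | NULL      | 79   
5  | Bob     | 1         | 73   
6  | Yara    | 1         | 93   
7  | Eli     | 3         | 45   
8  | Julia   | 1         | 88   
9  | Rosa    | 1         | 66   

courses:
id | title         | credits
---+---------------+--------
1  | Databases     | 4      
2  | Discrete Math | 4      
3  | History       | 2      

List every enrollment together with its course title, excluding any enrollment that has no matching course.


INNER JOIN keeps only enrollments rows whose course_id matches an id in courses. Walk through each enrollment:
  - enrollment 1 (Leo): course_id=2 -> matches Discrete Math
  - enrollment 2 (Hank): course_id=1 -> matches Databases
  - enrollment 3 (Carol): course_id=3 -> matches History
  - enrollment 4 (Jack): course_id=NULL, no match -> dropped
  - enrollment 5 (Bob): course_id=1 -> matches Databases
  - enrollment 6 (Yara): course_id=1 -> matches Databases
  - enrollment 7 (Eli): course_id=3 -> matches History
  - enrollment 8 (Julia): course_id=1 -> matches Databases
  - enrollment 9 (Rosa): course_id=1 -> matches Databases
So 1 of 9 rows is dropped.

SQL:
SELECT a.student, b.title AS course
FROM enrollments a
INNER JOIN courses b ON a.course_id = b.id

Result:
student | course       
--------+--------------
Leo     | Discrete Math
Hank    | Databases    
Carol   | History      
Bob     | Databases    
Yara    | Databases    
Eli     | History      
Julia   | Databases    
Rosa    | Databases    


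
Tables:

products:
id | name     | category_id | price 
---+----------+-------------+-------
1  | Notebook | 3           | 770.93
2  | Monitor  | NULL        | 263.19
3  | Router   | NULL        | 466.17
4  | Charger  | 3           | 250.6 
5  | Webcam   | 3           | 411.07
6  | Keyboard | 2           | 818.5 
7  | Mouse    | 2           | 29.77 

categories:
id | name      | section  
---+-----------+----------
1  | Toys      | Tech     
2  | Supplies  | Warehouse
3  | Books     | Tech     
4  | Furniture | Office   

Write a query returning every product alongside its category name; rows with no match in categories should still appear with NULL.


LEFT JOIN keeps every row from products (the left table); where category_id has no match in categories, the category columns become NULL. Walk through each product:
  - product 1 (Notebook): category_id=3 -> matches Books
  - product 2 (Monitor): category_id=NULL, no match -> kept with NULL
  - product 3 (Router): category_id=NULL, no match -> kept with NULL
  - product 4 (Charger): category_id=3 -> matches Books
  - product 5 (Webcam): category_id=3 -> matches Books
  - product 6 (Keyboard): category_id=2 -> matches Supplies
  - product 7 (Mouse): category_id=2 -> matches Supplies
All 7 rows appear; 2 have NULL category.

SQL:
SELECT a.name, b.name AS category
FROM products a
LEFT JOIN categories b ON a.category_id = b.id

Result:
name     | category
---------+---------
Notebook | Books   
Monitor  | NULL    
Router   | NULL    
Charger  | Books   
Webcam   | Books   
Keyboard | Supplies
Mouse    | Supplies


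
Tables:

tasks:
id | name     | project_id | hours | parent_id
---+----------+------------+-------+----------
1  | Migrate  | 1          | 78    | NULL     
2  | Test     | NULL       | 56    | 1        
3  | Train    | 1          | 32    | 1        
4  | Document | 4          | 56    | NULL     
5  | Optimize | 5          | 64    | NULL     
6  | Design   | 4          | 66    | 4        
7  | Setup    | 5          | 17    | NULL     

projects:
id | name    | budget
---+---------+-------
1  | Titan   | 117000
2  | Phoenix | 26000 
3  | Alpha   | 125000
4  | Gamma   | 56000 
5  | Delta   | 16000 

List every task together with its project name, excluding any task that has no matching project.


INNER JOIN keeps only tasks rows whose project_id matches an id in projects. Walk through each task:
  - task 1 (Migrate): project_id=1 -> matches Titan
  - task 2 (Test): project_id=NULL, no match -> dropped
  - task 3 (Train): project_id=1 -> matches Titan
  - task 4 (Document): project_id=4 -> matches Gamma
  - task 5 (Optimize): project_id=5 -> matches Delta
  - task 6 (Design): project_id=4 -> matches Gamma
  - task 7 (Setup): project_id=5 -> matches Delta
So 1 of 7 rows is dropped.

SQL:
SELECT a.name, b.name AS project
FROM tasks a
INNER JOIN projects b ON a.project_id = b.id

Result:
name     | project
---------+--------
Migrate  | Titan  
Train    | Titan  
Document | Gamma  
Optimize | Delta  
Design   | Gamma  
Setup    | Delta  


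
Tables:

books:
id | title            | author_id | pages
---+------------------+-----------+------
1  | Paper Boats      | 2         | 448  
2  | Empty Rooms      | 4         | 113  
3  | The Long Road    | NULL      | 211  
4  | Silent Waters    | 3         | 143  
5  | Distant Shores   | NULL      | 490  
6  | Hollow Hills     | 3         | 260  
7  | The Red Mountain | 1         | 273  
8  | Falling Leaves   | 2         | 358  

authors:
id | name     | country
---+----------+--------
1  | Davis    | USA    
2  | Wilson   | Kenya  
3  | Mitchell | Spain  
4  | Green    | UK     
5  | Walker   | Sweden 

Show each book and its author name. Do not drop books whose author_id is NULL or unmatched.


LEFT JOIN keeps every row from books (the left table); where author_id has no match in authors, the author columns become NULL. Walk through each book:
  - book 1 (Paper Boats): author_id=2 -> matches Wilson
  - book 2 (Empty Rooms): author_id=4 -> matches Green
  - book 3 (The Long Road): author_id=NULL, no match -> kept with NULL
  - book 4 (Silent Waters): author_id=3 -> matches Mitchell
  - book 5 (Distant Shores): author_id=NULL, no match -> kept with NULL
  - book 6 (Hollow Hills): author_id=3 -> matches Mitchell
  - book 7 (The Red Mountain): author_id=1 -> matches Davis
  - book 8 (Falling Leaves): author_id=2 -> matches Wilson
All 8 rows appear; 2 have NULL author.

SQL:
SELECT a.title, b.name AS author
FROM books a
LEFT JOIN authors b ON a.author_id = b.id

Result:
title            | author  
-----------------+---------
Paper Boats      | Wilson  
Empty Rooms      | Green   
The Long Road    | NULL    
Silent Waters    | Mitchell
Distant Shores   | NULL    
Hollow Hills     | Mitchell
The Red Mountain | Davis   
Falling Leaves   | Wilson  
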